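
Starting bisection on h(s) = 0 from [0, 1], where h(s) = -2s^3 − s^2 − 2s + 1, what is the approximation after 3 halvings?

m = 0.5, h(m) = -0.5 (−); new bracket [0, 0.5]
m = 0.25, h(m) = 0.40625 (+); new bracket [0.25, 0.5]
m = 0.375, h(m) = 0.003906 (+); new bracket [0.375, 0.5]

0.375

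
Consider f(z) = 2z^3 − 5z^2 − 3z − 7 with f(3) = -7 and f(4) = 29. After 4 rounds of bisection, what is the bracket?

midpoint 3.5: f = 7 > 0 → [3, 3.5]
midpoint 3.25: f = -0.90625 < 0 → [3.25, 3.5]
midpoint 3.375: f = 2.808594 > 0 → [3.25, 3.375]
midpoint 3.3125: f = 0.8931 > 0 → [3.25, 3.3125]

[3.25, 3.3125]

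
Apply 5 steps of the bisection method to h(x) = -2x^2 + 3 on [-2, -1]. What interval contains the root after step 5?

[-1.25, -1.21875]

midpoint -1.5: h = -1.5 < 0 → [-1.5, -1]
midpoint -1.25: h = -0.125 < 0 → [-1.25, -1]
midpoint -1.125: h = 0.46875 > 0 → [-1.25, -1.125]
midpoint -1.1875: h = 0.1797 > 0 → [-1.25, -1.1875]
midpoint -1.21875: h = 0.0293 > 0 → [-1.25, -1.21875]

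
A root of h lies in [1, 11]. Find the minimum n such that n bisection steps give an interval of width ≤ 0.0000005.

25

Width after n steps is 10/2^n. Need 2^n ≥ 10/0.0000005 = 20000000.
2^24 = 16777216 < 20000000 ≤ 2^25 = 33554432, so n = 25.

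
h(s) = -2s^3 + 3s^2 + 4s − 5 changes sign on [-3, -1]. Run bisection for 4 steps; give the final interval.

[-1.375, -1.25]

h(-2) = 15 > 0, so the root lies in [-2, -1]
h(-1.5) = 2.5 > 0, so the root lies in [-1.5, -1]
h(-1.25) = -1.40625 < 0, so the root lies in [-1.5, -1.25]
h(-1.375) = 0.3711 > 0, so the root lies in [-1.375, -1.25]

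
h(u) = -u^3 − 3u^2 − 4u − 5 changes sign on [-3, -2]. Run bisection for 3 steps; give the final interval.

[-2.25, -2.125]

u = -2.5 gives h = 1.875, positive; keep [-2.5, -2]
u = -2.25 gives h = 0.203125, positive; keep [-2.25, -2]
u = -2.125 gives h = -0.451172, negative; keep [-2.25, -2.125]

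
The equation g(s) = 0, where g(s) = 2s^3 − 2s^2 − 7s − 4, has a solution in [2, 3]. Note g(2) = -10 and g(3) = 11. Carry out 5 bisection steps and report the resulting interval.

midpoint 2.5: g = -2.75 < 0 → [2.5, 3]
midpoint 2.75: g = 3.21875 > 0 → [2.5, 2.75]
midpoint 2.625: g = 0.019531 > 0 → [2.5, 2.625]
midpoint 2.5625: g = -1.4175 < 0 → [2.5625, 2.625]
midpoint 2.59375: g = -0.7122 < 0 → [2.59375, 2.625]

[2.59375, 2.625]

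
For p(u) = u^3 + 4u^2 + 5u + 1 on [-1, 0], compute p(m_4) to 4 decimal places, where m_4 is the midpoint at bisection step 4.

m = -0.5, p(m) = -0.625 (−); new bracket [-0.5, 0]
m = -0.25, p(m) = -0.015625 (−); new bracket [-0.25, 0]
m = -0.125, p(m) = 0.435547 (+); new bracket [-0.25, -0.125]
m = -0.1875, p(m) = 0.1965 (+); new bracket [-0.25, -0.1875]

0.1965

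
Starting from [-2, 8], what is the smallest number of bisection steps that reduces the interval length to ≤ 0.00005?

Width after n steps is 10/2^n. Need 2^n ≥ 10/0.00005 = 200000.
2^17 = 131072 < 200000 ≤ 2^18 = 262144, so n = 18.

18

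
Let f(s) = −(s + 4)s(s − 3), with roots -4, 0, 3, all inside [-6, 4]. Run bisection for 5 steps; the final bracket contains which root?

f(-1) = -12 < 0, so the root lies in [-6, -1]
f(-3.5) = -11.375 < 0, so the root lies in [-6, -3.5]
f(-4.75) = 27.609375 > 0, so the root lies in [-4.75, -3.5]
f(-4.125) = 3.6738 > 0, so the root lies in [-4.125, -3.5]
f(-3.8125) = -4.8699 < 0, so the root lies in [-4.125, -3.8125]

-4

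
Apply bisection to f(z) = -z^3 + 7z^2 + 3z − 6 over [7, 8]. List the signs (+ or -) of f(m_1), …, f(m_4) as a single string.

midpoint 7.5: f = -11.625 < 0 → [7, 7.5]
midpoint 7.25: f = 2.609375 > 0 → [7.25, 7.5]
midpoint 7.375: f = -4.271484 < 0 → [7.25, 7.375]
midpoint 7.3125: f = -0.7727 < 0 → [7.25, 7.3125]

-+--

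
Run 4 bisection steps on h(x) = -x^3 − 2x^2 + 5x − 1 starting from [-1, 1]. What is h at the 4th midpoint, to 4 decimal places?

m = 0, h(m) = -1 (−); new bracket [0, 1]
m = 0.5, h(m) = 0.875 (+); new bracket [0, 0.5]
m = 0.25, h(m) = 0.109375 (+); new bracket [0, 0.25]
m = 0.125, h(m) = -0.4082 (−); new bracket [0.125, 0.25]

-0.4082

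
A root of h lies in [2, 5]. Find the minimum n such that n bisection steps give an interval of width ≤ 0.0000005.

Width after n steps is 3/2^n. Need 2^n ≥ 3/0.0000005 = 6000000.
2^22 = 4194304 < 6000000 ≤ 2^23 = 8388608, so n = 23.

23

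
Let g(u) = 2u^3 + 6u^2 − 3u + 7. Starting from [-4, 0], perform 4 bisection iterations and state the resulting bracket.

g(-2) = 21 > 0, so the root lies in [-4, -2]
g(-3) = 16 > 0, so the root lies in [-4, -3]
g(-3.5) = 5.25 > 0, so the root lies in [-4, -3.5]
g(-3.75) = -2.8438 < 0, so the root lies in [-3.75, -3.5]

[-3.75, -3.5]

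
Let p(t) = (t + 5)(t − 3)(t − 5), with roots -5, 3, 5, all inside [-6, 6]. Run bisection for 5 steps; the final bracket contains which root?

-5

t = 0 gives p = 75, positive; keep [-6, 0]
t = -3 gives p = 96, positive; keep [-6, -3]
t = -4.5 gives p = 35.625, positive; keep [-6, -4.5]
t = -5.25 gives p = -21.1406, negative; keep [-5.25, -4.5]
t = -4.875 gives p = 9.7207, positive; keep [-5.25, -4.875]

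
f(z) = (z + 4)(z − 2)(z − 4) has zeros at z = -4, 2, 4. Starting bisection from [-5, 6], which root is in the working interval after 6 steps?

m = 0.5, f(m) = 23.625 (+); new bracket [-5, 0.5]
m = -2.25, f(m) = 46.484375 (+); new bracket [-5, -2.25]
m = -3.625, f(m) = 16.083984 (+); new bracket [-5, -3.625]
m = -4.3125, f(m) = -16.3977 (−); new bracket [-4.3125, -3.625]
m = -3.96875, f(m) = 1.4864 (+); new bracket [-4.3125, -3.96875]
m = -4.140625, f(m) = -7.0296 (−); new bracket [-4.140625, -3.96875]

-4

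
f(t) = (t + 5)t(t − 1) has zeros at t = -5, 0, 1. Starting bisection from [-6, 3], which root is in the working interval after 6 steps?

-5

t = -1.5 gives f = 13.125, positive; keep [-6, -1.5]
t = -3.75 gives f = 22.265625, positive; keep [-6, -3.75]
t = -4.875 gives f = 3.580078, positive; keep [-6, -4.875]
t = -5.4375 gives f = -15.3142, negative; keep [-5.4375, -4.875]
t = -5.15625 gives f = -4.9599, negative; keep [-5.15625, -4.875]
t = -5.015625 gives f = -0.4714, negative; keep [-5.015625, -4.875]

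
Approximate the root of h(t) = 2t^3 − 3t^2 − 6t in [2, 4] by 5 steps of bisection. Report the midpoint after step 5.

2.6875

t = 3 gives h = 9, positive; keep [2, 3]
t = 2.5 gives h = -2.5, negative; keep [2.5, 3]
t = 2.75 gives h = 2.40625, positive; keep [2.5, 2.75]
t = 2.625 gives h = -0.2461, negative; keep [2.625, 2.75]
t = 2.6875 gives h = 1.0288, positive; keep [2.625, 2.6875]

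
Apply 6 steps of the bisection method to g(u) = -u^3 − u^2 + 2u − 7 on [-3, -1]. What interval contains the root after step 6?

m = -2, g(m) = -7 (−); new bracket [-3, -2]
m = -2.5, g(m) = -2.625 (−); new bracket [-3, -2.5]
m = -2.75, g(m) = 0.734375 (+); new bracket [-2.75, -2.5]
m = -2.625, g(m) = -1.0527 (−); new bracket [-2.75, -2.625]
m = -2.6875, g(m) = -0.1868 (−); new bracket [-2.75, -2.6875]
m = -2.71875, g(m) = 0.2668 (+); new bracket [-2.71875, -2.6875]

[-2.71875, -2.6875]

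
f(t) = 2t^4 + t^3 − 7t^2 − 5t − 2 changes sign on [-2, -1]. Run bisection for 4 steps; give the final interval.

m = -1.5, f(m) = -3.5 (−); new bracket [-2, -1.5]
m = -1.75, f(m) = -1.289062 (−); new bracket [-2, -1.75]
m = -1.875, f(m) = 0.893066 (+); new bracket [-1.875, -1.75]
m = -1.8125, f(m) = -0.3034 (−); new bracket [-1.875, -1.8125]

[-1.875, -1.8125]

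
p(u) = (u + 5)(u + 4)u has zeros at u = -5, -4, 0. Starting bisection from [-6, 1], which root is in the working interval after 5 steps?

m = -2.5, p(m) = -9.375 (−); new bracket [-2.5, 1]
m = -0.75, p(m) = -10.359375 (−); new bracket [-0.75, 1]
m = 0.125, p(m) = 2.642578 (+); new bracket [-0.75, 0.125]
m = -0.3125, p(m) = -5.4016 (−); new bracket [-0.3125, 0.125]
m = -0.09375, p(m) = -1.7967 (−); new bracket [-0.09375, 0.125]

0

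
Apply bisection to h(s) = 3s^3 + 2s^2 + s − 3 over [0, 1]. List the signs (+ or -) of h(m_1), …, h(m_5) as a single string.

midpoint 0.5: h = -1.625 < 0 → [0.5, 1]
midpoint 0.75: h = 0.140625 > 0 → [0.5, 0.75]
midpoint 0.625: h = -0.861328 < 0 → [0.625, 0.75]
midpoint 0.6875: h = -0.3923 < 0 → [0.6875, 0.75]
midpoint 0.71875: h = -0.1341 < 0 → [0.71875, 0.75]

-+---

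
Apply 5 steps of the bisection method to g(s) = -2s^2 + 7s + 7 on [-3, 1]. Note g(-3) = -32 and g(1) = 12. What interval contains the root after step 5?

s = -1 gives g = -2, negative; keep [-1, 1]
s = 0 gives g = 7, positive; keep [-1, 0]
s = -0.5 gives g = 3, positive; keep [-1, -0.5]
s = -0.75 gives g = 0.625, positive; keep [-1, -0.75]
s = -0.875 gives g = -0.6562, negative; keep [-0.875, -0.75]

[-0.875, -0.75]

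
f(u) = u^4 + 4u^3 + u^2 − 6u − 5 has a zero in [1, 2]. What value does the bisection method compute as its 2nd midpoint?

u = 1.5 gives f = 6.8125, positive; keep [1, 1.5]
u = 1.25 gives f = -0.683594, negative; keep [1.25, 1.5]

1.25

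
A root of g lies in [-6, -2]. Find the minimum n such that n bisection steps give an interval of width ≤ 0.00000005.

27

Width after n steps is 4/2^n. Need 2^n ≥ 4/0.00000005 = 80000000.
2^26 = 67108864 < 80000000 ≤ 2^27 = 134217728, so n = 27.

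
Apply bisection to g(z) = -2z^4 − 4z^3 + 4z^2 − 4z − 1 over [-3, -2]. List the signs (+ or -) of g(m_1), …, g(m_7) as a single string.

z = -2.5 gives g = 18.375, positive; keep [-3, -2.5]
z = -2.75 gives g = 9.054688, positive; keep [-3, -2.75]
z = -2.875 gives g = 1.976074, positive; keep [-3, -2.875]
z = -2.9375 gives g = -2.2608, negative; keep [-2.9375, -2.875]
z = -2.90625 gives g = -0.0813, negative; keep [-2.90625, -2.875]
z = -2.890625 gives g = 0.9624, positive; keep [-2.90625, -2.890625]
z = -2.8984375 gives g = 0.4443, positive; keep [-2.90625, -2.8984375]

+++--++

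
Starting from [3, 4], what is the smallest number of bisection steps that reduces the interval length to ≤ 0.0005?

11

Width after n steps is 1/2^n. Need 2^n ≥ 1/0.0005 = 2000.
2^10 = 1024 < 2000 ≤ 2^11 = 2048, so n = 11.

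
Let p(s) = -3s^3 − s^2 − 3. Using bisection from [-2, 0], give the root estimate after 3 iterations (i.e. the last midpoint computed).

midpoint -1: p = -1 < 0 → [-2, -1]
midpoint -1.5: p = 4.875 > 0 → [-1.5, -1]
midpoint -1.25: p = 1.296875 > 0 → [-1.25, -1]

-1.25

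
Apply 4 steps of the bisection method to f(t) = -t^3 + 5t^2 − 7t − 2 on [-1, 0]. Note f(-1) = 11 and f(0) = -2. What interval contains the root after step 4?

[-0.25, -0.1875]

m = -0.5, f(m) = 2.875 (+); new bracket [-0.5, 0]
m = -0.25, f(m) = 0.078125 (+); new bracket [-0.25, 0]
m = -0.125, f(m) = -1.044922 (−); new bracket [-0.25, -0.125]
m = -0.1875, f(m) = -0.5051 (−); new bracket [-0.25, -0.1875]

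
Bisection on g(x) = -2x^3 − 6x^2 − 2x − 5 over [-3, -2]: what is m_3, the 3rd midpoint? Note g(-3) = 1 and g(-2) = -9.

-2.875

midpoint -2.5: g = -6.25 < 0 → [-3, -2.5]
midpoint -2.75: g = -3.28125 < 0 → [-3, -2.75]
midpoint -2.875: g = -1.316406 < 0 → [-3, -2.875]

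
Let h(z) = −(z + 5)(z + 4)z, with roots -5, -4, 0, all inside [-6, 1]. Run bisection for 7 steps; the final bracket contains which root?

h(-2.5) = 9.375 > 0, so the root lies in [-2.5, 1]
h(-0.75) = 10.359375 > 0, so the root lies in [-0.75, 1]
h(0.125) = -2.642578 < 0, so the root lies in [-0.75, 0.125]
h(-0.3125) = 5.4016 > 0, so the root lies in [-0.3125, 0.125]
h(-0.09375) = 1.7967 > 0, so the root lies in [-0.09375, 0.125]
h(0.015625) = -0.3147 < 0, so the root lies in [-0.09375, 0.015625]
h(-0.0390625) = 0.7676 > 0, so the root lies in [-0.0390625, 0.015625]

0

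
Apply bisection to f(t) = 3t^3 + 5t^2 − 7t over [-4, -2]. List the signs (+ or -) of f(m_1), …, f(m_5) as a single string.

-+--+

midpoint -3: f = -15 < 0 → [-3, -2]
midpoint -2.5: f = 1.875 > 0 → [-3, -2.5]
midpoint -2.75: f = -5.328125 < 0 → [-2.75, -2.5]
midpoint -2.625: f = -1.4355 < 0 → [-2.625, -2.5]
midpoint -2.5625: f = 0.2903 > 0 → [-2.625, -2.5625]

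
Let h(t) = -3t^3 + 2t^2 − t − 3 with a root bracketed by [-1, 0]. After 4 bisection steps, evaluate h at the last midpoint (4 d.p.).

-0.3923

t = -0.5 gives h = -1.625, negative; keep [-1, -0.5]
t = -0.75 gives h = 0.140625, positive; keep [-0.75, -0.5]
t = -0.625 gives h = -0.861328, negative; keep [-0.75, -0.625]
t = -0.6875 gives h = -0.3923, negative; keep [-0.75, -0.6875]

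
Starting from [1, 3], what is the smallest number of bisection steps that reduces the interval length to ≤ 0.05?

Width after n steps is 2/2^n. Need 2^n ≥ 2/0.05 = 40.
2^5 = 32 < 40 ≤ 2^6 = 64, so n = 6.

6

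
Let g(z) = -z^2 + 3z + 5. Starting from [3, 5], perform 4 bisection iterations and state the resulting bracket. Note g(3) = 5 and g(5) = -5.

midpoint 4: g = 1 > 0 → [4, 5]
midpoint 4.5: g = -1.75 < 0 → [4, 4.5]
midpoint 4.25: g = -0.3125 < 0 → [4, 4.25]
midpoint 4.125: g = 0.3594 > 0 → [4.125, 4.25]

[4.125, 4.25]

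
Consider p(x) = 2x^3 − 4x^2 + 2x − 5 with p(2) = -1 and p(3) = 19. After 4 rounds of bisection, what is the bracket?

[2.0625, 2.125]

x = 2.5 gives p = 6.25, positive; keep [2, 2.5]
x = 2.25 gives p = 2.03125, positive; keep [2, 2.25]
x = 2.125 gives p = 0.378906, positive; keep [2, 2.125]
x = 2.0625 gives p = -0.3433, negative; keep [2.0625, 2.125]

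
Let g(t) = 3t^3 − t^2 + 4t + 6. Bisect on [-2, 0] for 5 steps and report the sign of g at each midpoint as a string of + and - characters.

t = -1 gives g = -2, negative; keep [-1, 0]
t = -0.5 gives g = 3.375, positive; keep [-1, -0.5]
t = -0.75 gives g = 1.171875, positive; keep [-1, -0.75]
t = -0.875 gives g = -0.2754, negative; keep [-0.875, -0.75]
t = -0.8125 gives g = 0.4807, positive; keep [-0.875, -0.8125]

-++-+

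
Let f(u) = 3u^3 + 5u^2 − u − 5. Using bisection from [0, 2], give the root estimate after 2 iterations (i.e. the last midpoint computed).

u = 1 gives f = 2, positive; keep [0, 1]
u = 0.5 gives f = -3.875, negative; keep [0.5, 1]

0.5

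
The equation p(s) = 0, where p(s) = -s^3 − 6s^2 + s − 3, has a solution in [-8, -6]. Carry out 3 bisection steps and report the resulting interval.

m = -7, p(m) = 39 (+); new bracket [-7, -6]
m = -6.5, p(m) = 11.625 (+); new bracket [-6.5, -6]
m = -6.25, p(m) = 0.515625 (+); new bracket [-6.25, -6]

[-6.25, -6]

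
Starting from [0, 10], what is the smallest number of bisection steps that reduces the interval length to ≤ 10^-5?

Width after n steps is 10/2^n. Need 2^n ≥ 10/10^-5 = 1000000.
2^19 = 524288 < 1000000 ≤ 2^20 = 1048576, so n = 20.

20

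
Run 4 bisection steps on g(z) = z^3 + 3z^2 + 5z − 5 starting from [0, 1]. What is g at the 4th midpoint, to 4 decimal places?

0.1804

z = 0.5 gives g = -1.625, negative; keep [0.5, 1]
z = 0.75 gives g = 0.859375, positive; keep [0.5, 0.75]
z = 0.625 gives g = -0.458984, negative; keep [0.625, 0.75]
z = 0.6875 gives g = 0.1804, positive; keep [0.625, 0.6875]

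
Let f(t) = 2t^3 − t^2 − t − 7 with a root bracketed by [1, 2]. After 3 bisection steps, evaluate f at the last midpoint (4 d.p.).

f(1.5) = -4 < 0, so the root lies in [1.5, 2]
f(1.75) = -1.09375 < 0, so the root lies in [1.75, 2]
f(1.875) = 0.792969 > 0, so the root lies in [1.75, 1.875]

0.7930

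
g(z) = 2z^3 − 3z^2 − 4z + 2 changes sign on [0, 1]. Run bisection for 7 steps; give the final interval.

midpoint 0.5: g = -0.5 < 0 → [0, 0.5]
midpoint 0.25: g = 0.84375 > 0 → [0.25, 0.5]
midpoint 0.375: g = 0.183594 > 0 → [0.375, 0.5]
midpoint 0.4375: g = -0.1567 < 0 → [0.375, 0.4375]
midpoint 0.40625: g = 0.014 > 0 → [0.40625, 0.4375]
midpoint 0.421875: g = -0.0713 < 0 → [0.40625, 0.421875]
midpoint 0.4140625: g = -0.0286 < 0 → [0.40625, 0.4140625]

[0.40625, 0.4140625]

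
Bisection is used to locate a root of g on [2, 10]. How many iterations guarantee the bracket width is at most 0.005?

11

Width after n steps is 8/2^n. Need 2^n ≥ 8/0.005 = 1600.
2^10 = 1024 < 1600 ≤ 2^11 = 2048, so n = 11.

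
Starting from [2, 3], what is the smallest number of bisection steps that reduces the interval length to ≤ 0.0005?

11

Width after n steps is 1/2^n. Need 2^n ≥ 1/0.0005 = 2000.
2^10 = 1024 < 2000 ≤ 2^11 = 2048, so n = 11.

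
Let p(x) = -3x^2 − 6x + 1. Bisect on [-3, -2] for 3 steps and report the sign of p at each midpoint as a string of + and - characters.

--+

midpoint -2.5: p = -2.75 < 0 → [-2.5, -2]
midpoint -2.25: p = -0.6875 < 0 → [-2.25, -2]
midpoint -2.125: p = 0.203125 > 0 → [-2.25, -2.125]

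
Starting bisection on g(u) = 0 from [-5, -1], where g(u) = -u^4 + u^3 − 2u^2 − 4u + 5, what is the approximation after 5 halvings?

midpoint -3: g = -109 < 0 → [-3, -1]
midpoint -2: g = -19 < 0 → [-2, -1]
midpoint -1.5: g = -1.9375 < 0 → [-1.5, -1]
midpoint -1.25: g = 2.4805 > 0 → [-1.5, -1.25]
midpoint -1.375: g = 0.5447 > 0 → [-1.5, -1.375]

-1.375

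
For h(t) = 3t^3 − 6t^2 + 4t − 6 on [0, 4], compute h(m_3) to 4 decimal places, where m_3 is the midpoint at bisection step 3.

t = 2 gives h = 2, positive; keep [0, 2]
t = 1 gives h = -5, negative; keep [1, 2]
t = 1.5 gives h = -3.375, negative; keep [1.5, 2]

-3.3750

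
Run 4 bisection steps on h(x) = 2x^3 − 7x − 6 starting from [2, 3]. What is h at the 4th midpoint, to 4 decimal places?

-0.3774

midpoint 2.5: h = 7.75 > 0 → [2, 2.5]
midpoint 2.25: h = 1.03125 > 0 → [2, 2.25]
midpoint 2.125: h = -1.683594 < 0 → [2.125, 2.25]
midpoint 2.1875: h = -0.3774 < 0 → [2.1875, 2.25]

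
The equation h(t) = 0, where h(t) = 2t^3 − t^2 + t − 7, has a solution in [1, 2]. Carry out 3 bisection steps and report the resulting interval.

[1.5, 1.625]

t = 1.5 gives h = -1, negative; keep [1.5, 2]
t = 1.75 gives h = 2.40625, positive; keep [1.5, 1.75]
t = 1.625 gives h = 0.566406, positive; keep [1.5, 1.625]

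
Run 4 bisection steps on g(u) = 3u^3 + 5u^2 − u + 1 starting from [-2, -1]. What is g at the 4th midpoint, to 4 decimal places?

-0.1125

midpoint -1.5: g = 3.625 > 0 → [-2, -1.5]
midpoint -1.75: g = 1.984375 > 0 → [-2, -1.75]
midpoint -1.875: g = 0.677734 > 0 → [-2, -1.875]
midpoint -1.9375: g = -0.1125 < 0 → [-1.9375, -1.875]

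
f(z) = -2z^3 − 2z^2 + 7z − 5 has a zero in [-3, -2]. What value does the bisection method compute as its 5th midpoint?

f(-2.5) = -3.75 < 0, so the root lies in [-3, -2.5]
f(-2.75) = 2.21875 > 0, so the root lies in [-2.75, -2.5]
f(-2.625) = -0.980469 < 0, so the root lies in [-2.75, -2.625]
f(-2.6875) = 0.564 > 0, so the root lies in [-2.6875, -2.625]
f(-2.65625) = -0.2219 < 0, so the root lies in [-2.6875, -2.65625]

-2.65625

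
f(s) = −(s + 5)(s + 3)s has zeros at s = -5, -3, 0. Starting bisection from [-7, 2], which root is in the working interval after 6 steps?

m = -2.5, f(m) = 3.125 (+); new bracket [-2.5, 2]
m = -0.25, f(m) = 3.265625 (+); new bracket [-0.25, 2]
m = 0.875, f(m) = -19.919922 (−); new bracket [-0.25, 0.875]
m = 0.3125, f(m) = -5.4993 (−); new bracket [-0.25, 0.3125]
m = 0.03125, f(m) = -0.4766 (−); new bracket [-0.25, 0.03125]
m = -0.109375, f(m) = 1.5462 (+); new bracket [-0.109375, 0.03125]

0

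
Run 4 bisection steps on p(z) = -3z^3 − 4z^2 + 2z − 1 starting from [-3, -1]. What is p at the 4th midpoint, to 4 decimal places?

0.9629

z = -2 gives p = 3, positive; keep [-2, -1]
z = -1.5 gives p = -2.875, negative; keep [-2, -1.5]
z = -1.75 gives p = -0.671875, negative; keep [-2, -1.75]
z = -1.875 gives p = 0.9629, positive; keep [-1.875, -1.75]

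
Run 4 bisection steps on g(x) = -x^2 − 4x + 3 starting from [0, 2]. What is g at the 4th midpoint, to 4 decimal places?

x = 1 gives g = -2, negative; keep [0, 1]
x = 0.5 gives g = 0.75, positive; keep [0.5, 1]
x = 0.75 gives g = -0.5625, negative; keep [0.5, 0.75]
x = 0.625 gives g = 0.1094, positive; keep [0.625, 0.75]

0.1094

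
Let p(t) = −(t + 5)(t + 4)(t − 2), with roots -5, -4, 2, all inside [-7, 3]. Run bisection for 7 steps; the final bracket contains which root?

2

t = -2 gives p = 24, positive; keep [-2, 3]
t = 0.5 gives p = 37.125, positive; keep [0.5, 3]
t = 1.75 gives p = 9.703125, positive; keep [1.75, 3]
t = 2.375 gives p = -17.6309, negative; keep [1.75, 2.375]
t = 2.0625 gives p = -2.676, negative; keep [1.75, 2.0625]
t = 1.90625 gives p = 3.8241, positive; keep [1.90625, 2.0625]
t = 1.984375 gives p = 0.6531, positive; keep [1.984375, 2.0625]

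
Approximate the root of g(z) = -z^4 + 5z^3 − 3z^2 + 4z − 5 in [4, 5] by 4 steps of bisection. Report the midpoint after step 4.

m = 4.5, g(m) = -2.1875 (−); new bracket [4, 4.5]
m = 4.25, g(m) = 15.386719 (+); new bracket [4.25, 4.5]
m = 4.375, g(m) = 7.415771 (+); new bracket [4.375, 4.5]
m = 4.4375, g(m) = 2.8274 (+); new bracket [4.4375, 4.5]

4.4375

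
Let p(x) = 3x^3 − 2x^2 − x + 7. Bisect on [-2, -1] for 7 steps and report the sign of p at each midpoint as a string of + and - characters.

--++-+-

x = -1.5 gives p = -6.125, negative; keep [-1.5, -1]
x = -1.25 gives p = -0.734375, negative; keep [-1.25, -1]
x = -1.125 gives p = 1.322266, positive; keep [-1.25, -1.125]
x = -1.1875 gives p = 0.3435, positive; keep [-1.25, -1.1875]
x = -1.21875 gives p = -0.1828, negative; keep [-1.21875, -1.1875]
x = -1.203125 gives p = 0.0835, positive; keep [-1.21875, -1.203125]
x = -1.2109375 gives p = -0.0488, negative; keep [-1.2109375, -1.203125]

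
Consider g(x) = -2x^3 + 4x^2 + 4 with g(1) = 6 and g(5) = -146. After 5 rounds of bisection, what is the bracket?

midpoint 3: g = -14 < 0 → [1, 3]
midpoint 2: g = 4 > 0 → [2, 3]
midpoint 2.5: g = -2.25 < 0 → [2, 2.5]
midpoint 2.25: g = 1.4688 > 0 → [2.25, 2.5]
midpoint 2.375: g = -0.2305 < 0 → [2.25, 2.375]

[2.25, 2.375]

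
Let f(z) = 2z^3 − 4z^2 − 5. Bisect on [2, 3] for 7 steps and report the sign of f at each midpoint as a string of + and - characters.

+--+--+

midpoint 2.5: f = 1.25 > 0 → [2, 2.5]
midpoint 2.25: f = -2.46875 < 0 → [2.25, 2.5]
midpoint 2.375: f = -0.769531 < 0 → [2.375, 2.5]
midpoint 2.4375: f = 0.1987 > 0 → [2.375, 2.4375]
midpoint 2.40625: f = -0.2956 < 0 → [2.40625, 2.4375]
midpoint 2.421875: f = -0.051 < 0 → [2.421875, 2.4375]
midpoint 2.4296875: f = 0.0732 > 0 → [2.421875, 2.4296875]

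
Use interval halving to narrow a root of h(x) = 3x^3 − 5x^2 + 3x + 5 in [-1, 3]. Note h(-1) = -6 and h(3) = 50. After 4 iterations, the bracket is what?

m = 1, h(m) = 6 (+); new bracket [-1, 1]
m = 0, h(m) = 5 (+); new bracket [-1, 0]
m = -0.5, h(m) = 1.875 (+); new bracket [-1, -0.5]
m = -0.75, h(m) = -1.3281 (−); new bracket [-0.75, -0.5]

[-0.75, -0.5]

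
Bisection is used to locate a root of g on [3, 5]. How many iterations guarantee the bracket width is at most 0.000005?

Width after n steps is 2/2^n. Need 2^n ≥ 2/0.000005 = 400000.
2^18 = 262144 < 400000 ≤ 2^19 = 524288, so n = 19.

19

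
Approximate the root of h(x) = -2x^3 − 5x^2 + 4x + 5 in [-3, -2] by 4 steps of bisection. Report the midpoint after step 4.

midpoint -2.5: h = -5 < 0 → [-3, -2.5]
midpoint -2.75: h = -2.21875 < 0 → [-3, -2.75]
midpoint -2.875: h = -0.300781 < 0 → [-3, -2.875]
midpoint -2.9375: h = 0.8003 > 0 → [-2.9375, -2.875]

-2.9375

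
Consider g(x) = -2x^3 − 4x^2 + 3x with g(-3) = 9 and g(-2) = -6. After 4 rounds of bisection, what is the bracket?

x = -2.5 gives g = -1.25, negative; keep [-3, -2.5]
x = -2.75 gives g = 3.09375, positive; keep [-2.75, -2.5]
x = -2.625 gives g = 0.738281, positive; keep [-2.625, -2.5]
x = -2.5625 gives g = -0.3003, negative; keep [-2.625, -2.5625]

[-2.625, -2.5625]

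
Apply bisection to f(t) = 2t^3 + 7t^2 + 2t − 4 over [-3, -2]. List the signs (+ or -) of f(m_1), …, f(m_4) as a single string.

+++-

m = -2.5, f(m) = 3.5 (+); new bracket [-3, -2.5]
m = -2.75, f(m) = 1.84375 (+); new bracket [-3, -2.75]
m = -2.875, f(m) = 0.582031 (+); new bracket [-3, -2.875]
m = -2.9375, f(m) = -0.1675 (−); new bracket [-2.9375, -2.875]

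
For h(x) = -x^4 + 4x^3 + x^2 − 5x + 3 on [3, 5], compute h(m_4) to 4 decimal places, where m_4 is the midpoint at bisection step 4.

5.9138

h(4) = -1 < 0, so the root lies in [3, 4]
h(3.5) = 19.1875 > 0, so the root lies in [3.5, 4]
h(3.75) = 11.496094 > 0, so the root lies in [3.75, 4]
h(3.875) = 5.9138 > 0, so the root lies in [3.875, 4]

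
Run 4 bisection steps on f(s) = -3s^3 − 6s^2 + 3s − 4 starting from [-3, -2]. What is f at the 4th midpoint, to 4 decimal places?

f(-2.5) = -2.125 < 0, so the root lies in [-3, -2.5]
f(-2.75) = 4.765625 > 0, so the root lies in [-2.75, -2.5]
f(-2.625) = 1.044922 > 0, so the root lies in [-2.625, -2.5]
f(-2.5625) = -0.6067 < 0, so the root lies in [-2.625, -2.5625]

-0.6067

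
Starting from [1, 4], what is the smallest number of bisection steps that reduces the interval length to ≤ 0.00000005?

Width after n steps is 3/2^n. Need 2^n ≥ 3/0.00000005 = 60000000.
2^25 = 33554432 < 60000000 ≤ 2^26 = 67108864, so n = 26.

26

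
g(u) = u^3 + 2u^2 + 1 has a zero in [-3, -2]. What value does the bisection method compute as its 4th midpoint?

u = -2.5 gives g = -2.125, negative; keep [-2.5, -2]
u = -2.25 gives g = -0.265625, negative; keep [-2.25, -2]
u = -2.125 gives g = 0.435547, positive; keep [-2.25, -2.125]
u = -2.1875 gives g = 0.1028, positive; keep [-2.25, -2.1875]

-2.1875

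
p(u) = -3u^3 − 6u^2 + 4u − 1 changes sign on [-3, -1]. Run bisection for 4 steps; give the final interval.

[-2.625, -2.5]

u = -2 gives p = -9, negative; keep [-3, -2]
u = -2.5 gives p = -1.625, negative; keep [-3, -2.5]
u = -2.75 gives p = 5.015625, positive; keep [-2.75, -2.5]
u = -2.625 gives p = 1.4199, positive; keep [-2.625, -2.5]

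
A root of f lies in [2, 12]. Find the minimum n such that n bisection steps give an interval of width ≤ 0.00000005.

28

Width after n steps is 10/2^n. Need 2^n ≥ 10/0.00000005 = 200000000.
2^27 = 134217728 < 200000000 ≤ 2^28 = 268435456, so n = 28.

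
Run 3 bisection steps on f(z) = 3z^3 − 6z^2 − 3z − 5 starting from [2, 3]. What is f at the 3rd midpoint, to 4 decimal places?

0.0449

f(2.5) = -3.125 < 0, so the root lies in [2.5, 3]
f(2.75) = 3.765625 > 0, so the root lies in [2.5, 2.75]
f(2.625) = 0.044922 > 0, so the root lies in [2.5, 2.625]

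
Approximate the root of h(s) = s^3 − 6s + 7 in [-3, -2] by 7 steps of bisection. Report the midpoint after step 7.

midpoint -2.5: h = 6.375 > 0 → [-3, -2.5]
midpoint -2.75: h = 2.703125 > 0 → [-3, -2.75]
midpoint -2.875: h = 0.486328 > 0 → [-3, -2.875]
midpoint -2.9375: h = -0.7224 < 0 → [-2.9375, -2.875]
midpoint -2.90625: h = -0.1095 < 0 → [-2.90625, -2.875]
midpoint -2.890625: h = 0.1905 > 0 → [-2.90625, -2.890625]
midpoint -2.8984375: h = 0.041 > 0 → [-2.90625, -2.8984375]

-2.8984375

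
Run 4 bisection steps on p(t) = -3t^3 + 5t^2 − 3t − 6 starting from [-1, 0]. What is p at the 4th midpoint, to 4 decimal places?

-0.5994

p(-0.5) = -2.875 < 0, so the root lies in [-1, -0.5]
p(-0.75) = 0.328125 > 0, so the root lies in [-0.75, -0.5]
p(-0.625) = -1.439453 < 0, so the root lies in [-0.75, -0.625]
p(-0.6875) = -0.5994 < 0, so the root lies in [-0.75, -0.6875]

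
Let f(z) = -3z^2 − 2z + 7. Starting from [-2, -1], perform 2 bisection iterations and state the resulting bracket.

f(-1.5) = 3.25 > 0, so the root lies in [-2, -1.5]
f(-1.75) = 1.3125 > 0, so the root lies in [-2, -1.75]

[-2, -1.75]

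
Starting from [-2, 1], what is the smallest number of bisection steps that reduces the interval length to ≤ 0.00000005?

26

Width after n steps is 3/2^n. Need 2^n ≥ 3/0.00000005 = 60000000.
2^25 = 33554432 < 60000000 ≤ 2^26 = 67108864, so n = 26.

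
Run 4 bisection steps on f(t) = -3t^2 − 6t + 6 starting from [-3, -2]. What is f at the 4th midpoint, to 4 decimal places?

f(-2.5) = 2.25 > 0, so the root lies in [-3, -2.5]
f(-2.75) = -0.1875 < 0, so the root lies in [-2.75, -2.5]
f(-2.625) = 1.078125 > 0, so the root lies in [-2.75, -2.625]
f(-2.6875) = 0.457 > 0, so the root lies in [-2.75, -2.6875]

0.4570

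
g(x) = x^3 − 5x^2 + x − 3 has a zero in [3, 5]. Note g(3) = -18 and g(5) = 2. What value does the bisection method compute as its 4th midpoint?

x = 4 gives g = -15, negative; keep [4, 5]
x = 4.5 gives g = -8.625, negative; keep [4.5, 5]
x = 4.75 gives g = -3.890625, negative; keep [4.75, 5]
x = 4.875 gives g = -1.0957, negative; keep [4.875, 5]

4.875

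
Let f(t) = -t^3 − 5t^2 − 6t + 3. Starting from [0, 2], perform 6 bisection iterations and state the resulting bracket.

t = 1 gives f = -9, negative; keep [0, 1]
t = 0.5 gives f = -1.375, negative; keep [0, 0.5]
t = 0.25 gives f = 1.171875, positive; keep [0.25, 0.5]
t = 0.375 gives f = -0.0059, negative; keep [0.25, 0.375]
t = 0.3125 gives f = 0.6062, positive; keep [0.3125, 0.375]
t = 0.34375 gives f = 0.3061, positive; keep [0.34375, 0.375]

[0.34375, 0.375]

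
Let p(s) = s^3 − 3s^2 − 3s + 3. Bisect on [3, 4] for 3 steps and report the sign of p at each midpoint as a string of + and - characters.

midpoint 3.5: p = -1.375 < 0 → [3.5, 4]
midpoint 3.75: p = 2.296875 > 0 → [3.5, 3.75]
midpoint 3.625: p = 0.337891 > 0 → [3.5, 3.625]

-++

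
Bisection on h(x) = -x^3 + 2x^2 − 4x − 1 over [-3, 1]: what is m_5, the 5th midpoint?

-0.125

midpoint -1: h = 6 > 0 → [-1, 1]
midpoint 0: h = -1 < 0 → [-1, 0]
midpoint -0.5: h = 1.625 > 0 → [-0.5, 0]
midpoint -0.25: h = 0.1406 > 0 → [-0.25, 0]
midpoint -0.125: h = -0.4668 < 0 → [-0.25, -0.125]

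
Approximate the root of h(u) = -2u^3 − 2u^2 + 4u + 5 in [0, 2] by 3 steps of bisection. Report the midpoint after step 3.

midpoint 1: h = 5 > 0 → [1, 2]
midpoint 1.5: h = -0.25 < 0 → [1, 1.5]
midpoint 1.25: h = 2.96875 > 0 → [1.25, 1.5]

1.25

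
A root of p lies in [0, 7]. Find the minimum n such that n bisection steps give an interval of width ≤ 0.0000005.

24

Width after n steps is 7/2^n. Need 2^n ≥ 7/0.0000005 = 14000000.
2^23 = 8388608 < 14000000 ≤ 2^24 = 16777216, so n = 24.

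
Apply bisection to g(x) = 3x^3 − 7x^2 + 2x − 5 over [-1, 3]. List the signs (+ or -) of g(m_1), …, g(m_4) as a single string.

m = 1, g(m) = -7 (−); new bracket [1, 3]
m = 2, g(m) = -5 (−); new bracket [2, 3]
m = 2.5, g(m) = 3.125 (+); new bracket [2, 2.5]
m = 2.25, g(m) = -1.7656 (−); new bracket [2.25, 2.5]

--+-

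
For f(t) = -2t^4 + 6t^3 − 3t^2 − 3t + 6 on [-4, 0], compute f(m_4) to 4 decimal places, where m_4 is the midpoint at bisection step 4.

f(-2) = -80 < 0, so the root lies in [-2, 0]
f(-1) = -2 < 0, so the root lies in [-1, 0]
f(-0.5) = 5.875 > 0, so the root lies in [-1, -0.5]
f(-0.75) = 3.3984 > 0, so the root lies in [-1, -0.75]

3.3984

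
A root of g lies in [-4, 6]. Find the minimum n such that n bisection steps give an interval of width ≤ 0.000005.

Width after n steps is 10/2^n. Need 2^n ≥ 10/0.000005 = 2000000.
2^20 = 1048576 < 2000000 ≤ 2^21 = 2097152, so n = 21.

21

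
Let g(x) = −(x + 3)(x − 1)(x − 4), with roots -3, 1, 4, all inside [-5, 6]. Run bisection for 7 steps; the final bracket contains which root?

-3

midpoint 0.5: g = -6.125 < 0 → [-5, 0.5]
midpoint -2.25: g = -15.234375 < 0 → [-5, -2.25]
midpoint -3.625: g = 22.041016 > 0 → [-3.625, -2.25]
midpoint -2.9375: g = -1.7073 < 0 → [-3.625, -2.9375]
midpoint -3.28125: g = 8.7674 > 0 → [-3.28125, -2.9375]
midpoint -3.109375: g = 3.1954 > 0 → [-3.109375, -2.9375]
midpoint -3.0234375: g = 0.6623 > 0 → [-3.0234375, -2.9375]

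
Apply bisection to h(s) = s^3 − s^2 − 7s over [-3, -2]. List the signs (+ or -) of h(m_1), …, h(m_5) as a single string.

m = -2.5, h(m) = -4.375 (−); new bracket [-2.5, -2]
m = -2.25, h(m) = -0.703125 (−); new bracket [-2.25, -2]
m = -2.125, h(m) = 0.763672 (+); new bracket [-2.25, -2.125]
m = -2.1875, h(m) = 0.0598 (+); new bracket [-2.25, -2.1875]
m = -2.21875, h(m) = -0.3142 (−); new bracket [-2.21875, -2.1875]

--++-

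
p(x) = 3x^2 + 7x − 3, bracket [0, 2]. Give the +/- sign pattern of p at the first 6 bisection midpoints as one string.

++-+--

p(1) = 7 > 0, so the root lies in [0, 1]
p(0.5) = 1.25 > 0, so the root lies in [0, 0.5]
p(0.25) = -1.0625 < 0, so the root lies in [0.25, 0.5]
p(0.375) = 0.0469 > 0, so the root lies in [0.25, 0.375]
p(0.3125) = -0.5195 < 0, so the root lies in [0.3125, 0.375]
p(0.34375) = -0.2393 < 0, so the root lies in [0.34375, 0.375]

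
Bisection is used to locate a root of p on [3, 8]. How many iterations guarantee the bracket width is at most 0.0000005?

Width after n steps is 5/2^n. Need 2^n ≥ 5/0.0000005 = 10000000.
2^23 = 8388608 < 10000000 ≤ 2^24 = 16777216, so n = 24.

24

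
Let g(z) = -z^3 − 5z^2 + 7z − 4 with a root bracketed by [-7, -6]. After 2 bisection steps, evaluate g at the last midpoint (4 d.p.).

m = -6.5, g(m) = 13.875 (+); new bracket [-6.5, -6]
m = -6.25, g(m) = 1.078125 (+); new bracket [-6.25, -6]

1.0781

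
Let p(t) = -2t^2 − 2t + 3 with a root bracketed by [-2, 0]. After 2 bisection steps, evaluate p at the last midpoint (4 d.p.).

1.5000

t = -1 gives p = 3, positive; keep [-2, -1]
t = -1.5 gives p = 1.5, positive; keep [-2, -1.5]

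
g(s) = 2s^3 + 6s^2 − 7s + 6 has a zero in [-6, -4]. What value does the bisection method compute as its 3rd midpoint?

-4.25

midpoint -5: g = -59 < 0 → [-5, -4]
midpoint -4.5: g = -23.25 < 0 → [-4.5, -4]
midpoint -4.25: g = -9.40625 < 0 → [-4.25, -4]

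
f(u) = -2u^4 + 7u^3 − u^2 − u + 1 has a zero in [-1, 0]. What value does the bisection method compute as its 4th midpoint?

-0.5625

f(-0.5) = 0.25 > 0, so the root lies in [-1, -0.5]
f(-0.75) = -2.398438 < 0, so the root lies in [-0.75, -0.5]
f(-0.625) = -0.779785 < 0, so the root lies in [-0.625, -0.5]
f(-0.5625) = -0.2 < 0, so the root lies in [-0.5625, -0.5]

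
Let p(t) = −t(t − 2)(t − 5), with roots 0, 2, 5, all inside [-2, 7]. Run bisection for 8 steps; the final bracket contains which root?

5

t = 2.5 gives p = 3.125, positive; keep [2.5, 7]
t = 4.75 gives p = 3.265625, positive; keep [4.75, 7]
t = 5.875 gives p = -19.919922, negative; keep [4.75, 5.875]
t = 5.3125 gives p = -5.4993, negative; keep [4.75, 5.3125]
t = 5.03125 gives p = -0.4766, negative; keep [4.75, 5.03125]
t = 4.890625 gives p = 1.5462, positive; keep [4.890625, 5.03125]
t = 4.9609375 gives p = 0.5738, positive; keep [4.9609375, 5.03125]
t = 4.99609375 gives p = 0.0585, positive; keep [4.99609375, 5.03125]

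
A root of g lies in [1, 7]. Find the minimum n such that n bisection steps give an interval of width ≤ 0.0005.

Width after n steps is 6/2^n. Need 2^n ≥ 6/0.0005 = 12000.
2^13 = 8192 < 12000 ≤ 2^14 = 16384, so n = 14.

14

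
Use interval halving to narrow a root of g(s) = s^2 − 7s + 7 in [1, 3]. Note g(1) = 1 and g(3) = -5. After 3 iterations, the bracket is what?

s = 2 gives g = -3, negative; keep [1, 2]
s = 1.5 gives g = -1.25, negative; keep [1, 1.5]
s = 1.25 gives g = -0.1875, negative; keep [1, 1.25]

[1, 1.25]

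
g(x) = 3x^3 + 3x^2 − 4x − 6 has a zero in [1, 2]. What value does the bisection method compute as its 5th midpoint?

1.28125

m = 1.5, g(m) = 4.875 (+); new bracket [1, 1.5]
m = 1.25, g(m) = -0.453125 (−); new bracket [1.25, 1.5]
m = 1.375, g(m) = 1.970703 (+); new bracket [1.25, 1.375]
m = 1.3125, g(m) = 0.7009 (+); new bracket [1.25, 1.3125]
m = 1.28125, g(m) = 0.1097 (+); new bracket [1.25, 1.28125]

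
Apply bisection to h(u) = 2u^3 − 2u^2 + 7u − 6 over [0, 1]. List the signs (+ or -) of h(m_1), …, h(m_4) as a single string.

---+

u = 0.5 gives h = -2.75, negative; keep [0.5, 1]
u = 0.75 gives h = -1.03125, negative; keep [0.75, 1]
u = 0.875 gives h = -0.066406, negative; keep [0.875, 1]
u = 0.9375 gives h = 0.4526, positive; keep [0.875, 0.9375]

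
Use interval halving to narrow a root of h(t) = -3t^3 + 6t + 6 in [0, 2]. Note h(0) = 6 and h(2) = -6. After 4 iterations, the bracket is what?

[1.75, 1.875]

m = 1, h(m) = 9 (+); new bracket [1, 2]
m = 1.5, h(m) = 4.875 (+); new bracket [1.5, 2]
m = 1.75, h(m) = 0.421875 (+); new bracket [1.75, 2]
m = 1.875, h(m) = -2.5254 (−); new bracket [1.75, 1.875]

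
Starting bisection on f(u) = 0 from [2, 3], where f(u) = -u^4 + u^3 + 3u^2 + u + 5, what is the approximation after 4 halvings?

midpoint 2.5: f = 2.8125 > 0 → [2.5, 3]
midpoint 2.75: f = -5.957031 < 0 → [2.5, 2.75]
midpoint 2.625: f = -1.095947 < 0 → [2.5, 2.625]
midpoint 2.5625: f = 0.9704 > 0 → [2.5625, 2.625]

2.5625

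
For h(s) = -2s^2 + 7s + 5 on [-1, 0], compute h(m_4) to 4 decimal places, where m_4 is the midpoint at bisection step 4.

s = -0.5 gives h = 1, positive; keep [-1, -0.5]
s = -0.75 gives h = -1.375, negative; keep [-0.75, -0.5]
s = -0.625 gives h = -0.15625, negative; keep [-0.625, -0.5]
s = -0.5625 gives h = 0.4297, positive; keep [-0.625, -0.5625]

0.4297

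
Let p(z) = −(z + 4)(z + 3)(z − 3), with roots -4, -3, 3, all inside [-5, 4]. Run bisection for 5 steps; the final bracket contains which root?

3

midpoint -0.5: p = 30.625 > 0 → [-0.5, 4]
midpoint 1.75: p = 34.140625 > 0 → [1.75, 4]
midpoint 2.875: p = 5.048828 > 0 → [2.875, 4]
midpoint 3.4375: p = -20.947 < 0 → [2.875, 3.4375]
midpoint 3.15625: p = -6.8837 < 0 → [2.875, 3.15625]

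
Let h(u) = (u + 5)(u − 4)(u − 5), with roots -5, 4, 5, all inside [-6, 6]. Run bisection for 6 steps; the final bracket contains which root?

midpoint 0: h = 100 > 0 → [-6, 0]
midpoint -3: h = 112 > 0 → [-6, -3]
midpoint -4.5: h = 40.375 > 0 → [-6, -4.5]
midpoint -5.25: h = -23.7031 < 0 → [-5.25, -4.5]
midpoint -4.875: h = 10.9551 > 0 → [-5.25, -4.875]
midpoint -5.0625: h = -5.6995 < 0 → [-5.0625, -4.875]

-5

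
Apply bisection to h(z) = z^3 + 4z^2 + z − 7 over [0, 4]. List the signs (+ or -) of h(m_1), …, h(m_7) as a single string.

+-+++-+

h(2) = 19 > 0, so the root lies in [0, 2]
h(1) = -1 < 0, so the root lies in [1, 2]
h(1.5) = 6.875 > 0, so the root lies in [1, 1.5]
h(1.25) = 2.4531 > 0, so the root lies in [1, 1.25]
h(1.125) = 0.6113 > 0, so the root lies in [1, 1.125]
h(1.0625) = -0.2224 < 0, so the root lies in [1.0625, 1.125]
h(1.09375) = 0.1873 > 0, so the root lies in [1.0625, 1.09375]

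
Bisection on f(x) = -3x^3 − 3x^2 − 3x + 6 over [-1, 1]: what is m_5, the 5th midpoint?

0.8125

x = 0 gives f = 6, positive; keep [0, 1]
x = 0.5 gives f = 3.375, positive; keep [0.5, 1]
x = 0.75 gives f = 0.796875, positive; keep [0.75, 1]
x = 0.875 gives f = -0.9316, negative; keep [0.75, 0.875]
x = 0.8125 gives f = -0.0271, negative; keep [0.75, 0.8125]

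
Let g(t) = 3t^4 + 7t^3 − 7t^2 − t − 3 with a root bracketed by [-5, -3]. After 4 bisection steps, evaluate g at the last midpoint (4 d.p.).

4.2449

m = -4, g(m) = 209 (+); new bracket [-4, -3]
m = -3.5, g(m) = 64.8125 (+); new bracket [-3.5, -3]
m = -3.25, g(m) = 20.714844 (+); new bracket [-3.25, -3]
m = -3.125, g(m) = 4.2449 (+); new bracket [-3.125, -3]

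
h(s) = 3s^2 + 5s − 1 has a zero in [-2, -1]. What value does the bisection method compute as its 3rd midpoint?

s = -1.5 gives h = -1.75, negative; keep [-2, -1.5]
s = -1.75 gives h = -0.5625, negative; keep [-2, -1.75]
s = -1.875 gives h = 0.171875, positive; keep [-1.875, -1.75]

-1.875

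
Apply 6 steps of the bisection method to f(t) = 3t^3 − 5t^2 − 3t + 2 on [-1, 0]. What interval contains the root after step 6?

f(-0.5) = 1.875 > 0, so the root lies in [-1, -0.5]
f(-0.75) = 0.171875 > 0, so the root lies in [-1, -0.75]
f(-0.875) = -1.212891 < 0, so the root lies in [-0.875, -0.75]
f(-0.8125) = -0.4724 < 0, so the root lies in [-0.8125, -0.75]
f(-0.78125) = -0.1385 < 0, so the root lies in [-0.78125, -0.75]
f(-0.765625) = 0.0196 > 0, so the root lies in [-0.78125, -0.765625]

[-0.78125, -0.765625]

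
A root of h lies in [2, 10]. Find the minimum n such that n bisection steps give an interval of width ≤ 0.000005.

Width after n steps is 8/2^n. Need 2^n ≥ 8/0.000005 = 1600000.
2^20 = 1048576 < 1600000 ≤ 2^21 = 2097152, so n = 21.

21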